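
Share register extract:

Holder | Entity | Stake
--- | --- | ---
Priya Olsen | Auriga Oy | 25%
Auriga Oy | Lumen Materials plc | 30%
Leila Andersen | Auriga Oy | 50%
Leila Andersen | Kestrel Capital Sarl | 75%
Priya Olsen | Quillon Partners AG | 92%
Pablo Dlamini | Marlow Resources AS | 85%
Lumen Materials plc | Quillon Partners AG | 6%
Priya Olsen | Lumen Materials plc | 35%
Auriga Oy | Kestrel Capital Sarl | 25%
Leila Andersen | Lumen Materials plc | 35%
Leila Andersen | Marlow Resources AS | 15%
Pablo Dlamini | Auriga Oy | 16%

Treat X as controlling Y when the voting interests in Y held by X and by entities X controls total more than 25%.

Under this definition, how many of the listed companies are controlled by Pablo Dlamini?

1

Pablo holds 85% of Marlow, so Pablo controls Marlow.
No other company's threshold is met.
Pablo controls 1 company.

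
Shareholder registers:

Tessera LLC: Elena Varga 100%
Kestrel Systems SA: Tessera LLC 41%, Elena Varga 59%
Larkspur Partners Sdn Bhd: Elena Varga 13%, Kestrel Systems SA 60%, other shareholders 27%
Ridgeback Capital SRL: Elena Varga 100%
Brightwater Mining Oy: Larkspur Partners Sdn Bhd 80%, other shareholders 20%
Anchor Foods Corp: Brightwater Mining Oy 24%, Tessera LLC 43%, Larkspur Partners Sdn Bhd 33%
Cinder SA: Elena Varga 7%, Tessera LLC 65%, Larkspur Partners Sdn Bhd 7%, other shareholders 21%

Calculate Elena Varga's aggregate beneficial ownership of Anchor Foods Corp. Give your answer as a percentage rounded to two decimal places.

81.11%

Elena reaches Anchor along 7 paths.
Via Larkspur → Brightwater: 13% × 80% × 24% = 2.496%.
Via Tessera → Kestrel → Larkspur → Brightwater: 100% × 41% × 60% × 80% × 24% = 4.7232%.
Via Kestrel → Larkspur → Brightwater: 59% × 60% × 80% × 24% = 6.7968%.
Via Tessera: 100% × 43% = 43%.
Via Larkspur: 13% × 33% = 4.29%.
Via Tessera → Kestrel → Larkspur: 100% × 41% × 60% × 33% = 8.118%.
Via Kestrel → Larkspur: 59% × 60% × 33% = 11.682%.
Total: 2.496% + 4.7232% + 6.7968% + 43% + 4.29% + 8.118% + 11.682% = 81.106%.
Rounded: 81.11%.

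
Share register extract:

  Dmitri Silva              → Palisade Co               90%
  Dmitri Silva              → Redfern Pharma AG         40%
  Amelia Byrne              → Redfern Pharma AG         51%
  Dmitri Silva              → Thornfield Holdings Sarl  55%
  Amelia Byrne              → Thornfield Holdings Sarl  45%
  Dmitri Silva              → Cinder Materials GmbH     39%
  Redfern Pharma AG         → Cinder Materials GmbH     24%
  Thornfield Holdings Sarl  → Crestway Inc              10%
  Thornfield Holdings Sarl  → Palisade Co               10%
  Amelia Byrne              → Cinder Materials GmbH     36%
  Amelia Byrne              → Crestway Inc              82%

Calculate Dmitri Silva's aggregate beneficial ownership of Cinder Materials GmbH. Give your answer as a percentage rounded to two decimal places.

Dmitri reaches Cinder along 2 paths.
Direct stake: 39% = 39%.
Via Redfern: 40% × 24% = 9.6%.
Total: 39% + 9.6% = 48.6%.
Rounded: 48.60%.

48.60%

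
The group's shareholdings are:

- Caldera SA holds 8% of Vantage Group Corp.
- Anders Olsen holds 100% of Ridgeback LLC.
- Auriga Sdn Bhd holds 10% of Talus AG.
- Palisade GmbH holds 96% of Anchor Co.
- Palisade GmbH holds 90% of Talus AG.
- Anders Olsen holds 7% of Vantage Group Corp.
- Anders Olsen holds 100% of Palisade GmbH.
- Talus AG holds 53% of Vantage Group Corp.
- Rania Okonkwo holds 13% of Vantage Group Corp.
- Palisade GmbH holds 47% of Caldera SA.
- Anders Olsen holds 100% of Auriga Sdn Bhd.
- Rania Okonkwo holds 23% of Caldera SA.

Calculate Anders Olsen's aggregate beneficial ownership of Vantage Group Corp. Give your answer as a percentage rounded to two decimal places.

63.76%

Anders reaches Vantage along 4 paths.
Via Palisade → Caldera: 100% × 47% × 8% = 3.76%.
Via Auriga → Talus: 100% × 10% × 53% = 5.3%.
Via Palisade → Talus: 100% × 90% × 53% = 47.7%.
Direct stake: 7% = 7%.
Total: 3.76% + 5.3% + 47.7% + 7% = 63.76%.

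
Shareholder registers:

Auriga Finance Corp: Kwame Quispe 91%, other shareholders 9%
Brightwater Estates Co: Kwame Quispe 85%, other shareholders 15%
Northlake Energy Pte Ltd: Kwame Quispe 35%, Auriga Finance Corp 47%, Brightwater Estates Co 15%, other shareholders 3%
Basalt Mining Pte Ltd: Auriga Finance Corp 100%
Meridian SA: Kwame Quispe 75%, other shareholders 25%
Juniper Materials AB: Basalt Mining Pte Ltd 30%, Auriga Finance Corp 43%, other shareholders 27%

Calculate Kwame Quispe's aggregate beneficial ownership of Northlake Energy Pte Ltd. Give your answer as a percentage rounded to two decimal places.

90.52%

Kwame reaches Northlake along 3 paths.
Direct stake: 35% = 35%.
Via Auriga: 91% × 47% = 42.77%.
Via Brightwater: 85% × 15% = 12.75%.
Total: 35% + 42.77% + 12.75% = 90.52%.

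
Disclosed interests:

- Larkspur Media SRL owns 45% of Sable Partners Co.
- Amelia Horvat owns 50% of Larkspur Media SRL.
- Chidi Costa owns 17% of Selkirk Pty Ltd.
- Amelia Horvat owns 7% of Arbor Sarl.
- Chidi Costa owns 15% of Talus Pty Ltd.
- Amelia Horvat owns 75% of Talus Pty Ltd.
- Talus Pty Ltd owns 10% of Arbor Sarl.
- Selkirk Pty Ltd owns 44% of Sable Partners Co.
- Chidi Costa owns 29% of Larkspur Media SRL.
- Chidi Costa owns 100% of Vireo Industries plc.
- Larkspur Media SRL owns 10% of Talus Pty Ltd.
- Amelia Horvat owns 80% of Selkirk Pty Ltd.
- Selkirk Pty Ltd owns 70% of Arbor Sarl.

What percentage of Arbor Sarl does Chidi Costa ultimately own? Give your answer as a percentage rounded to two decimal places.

13.69%

Chidi reaches Arbor along 3 paths.
Via Selkirk: 17% × 70% = 11.9%.
Via Larkspur → Talus: 29% × 10% × 10% = 0.29%.
Via Talus: 15% × 10% = 1.5%.
Total: 11.9% + 0.29% + 1.5% = 13.69%.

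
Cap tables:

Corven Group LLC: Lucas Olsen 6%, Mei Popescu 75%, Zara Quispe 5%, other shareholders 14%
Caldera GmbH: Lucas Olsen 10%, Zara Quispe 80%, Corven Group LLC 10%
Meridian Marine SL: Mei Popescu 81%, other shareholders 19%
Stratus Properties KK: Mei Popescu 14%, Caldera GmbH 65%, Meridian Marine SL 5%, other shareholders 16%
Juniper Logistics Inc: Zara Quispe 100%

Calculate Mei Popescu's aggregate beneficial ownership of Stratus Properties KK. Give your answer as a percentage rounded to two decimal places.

Mei reaches Stratus along 3 paths.
Direct stake: 14% = 14%.
Via Corven → Caldera: 75% × 10% × 65% = 4.875%.
Via Meridian: 81% × 5% = 4.05%.
Total: 14% + 4.875% + 4.05% = 22.925%.
Rounded: 22.93%.

22.93%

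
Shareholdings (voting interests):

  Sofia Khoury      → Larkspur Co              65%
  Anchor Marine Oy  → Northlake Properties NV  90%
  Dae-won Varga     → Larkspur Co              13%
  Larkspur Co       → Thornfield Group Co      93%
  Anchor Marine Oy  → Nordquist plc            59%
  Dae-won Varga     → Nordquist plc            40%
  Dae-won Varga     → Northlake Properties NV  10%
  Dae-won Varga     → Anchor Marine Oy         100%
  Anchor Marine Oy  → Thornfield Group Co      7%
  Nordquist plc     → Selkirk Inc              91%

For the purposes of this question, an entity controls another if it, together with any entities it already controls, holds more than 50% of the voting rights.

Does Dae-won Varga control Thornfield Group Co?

Dae-won holds 100% of Anchor, so Dae-won controls Anchor.
Anchor and Dae-won together hold 59% + 40% = 99% of Nordquist, so Dae-won controls Nordquist.
Anchor and Dae-won together hold 90% + 10% = 100% of Northlake, so Dae-won controls Northlake.
Nordquist holds 91% of Selkirk, so Dae-won controls Selkirk.
In Thornfield, Dae-won's side holds only 7%, not > 50%.
So Dae-won does not control Thornfield.

No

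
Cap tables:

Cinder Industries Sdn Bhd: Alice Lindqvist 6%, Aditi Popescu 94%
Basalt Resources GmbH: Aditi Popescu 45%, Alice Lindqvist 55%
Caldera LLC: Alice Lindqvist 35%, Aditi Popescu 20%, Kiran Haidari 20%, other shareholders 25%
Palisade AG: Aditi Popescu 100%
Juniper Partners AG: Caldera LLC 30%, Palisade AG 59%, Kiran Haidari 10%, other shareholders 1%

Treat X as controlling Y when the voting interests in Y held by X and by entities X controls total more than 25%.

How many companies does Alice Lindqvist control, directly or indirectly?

3

Alice holds 55% of Basalt, so Alice controls Basalt.
Alice holds 35% of Caldera, so Alice controls Caldera.
Caldera holds 30% of Juniper, so Alice controls Juniper.
No other company's threshold is met.
Alice controls 3 companies.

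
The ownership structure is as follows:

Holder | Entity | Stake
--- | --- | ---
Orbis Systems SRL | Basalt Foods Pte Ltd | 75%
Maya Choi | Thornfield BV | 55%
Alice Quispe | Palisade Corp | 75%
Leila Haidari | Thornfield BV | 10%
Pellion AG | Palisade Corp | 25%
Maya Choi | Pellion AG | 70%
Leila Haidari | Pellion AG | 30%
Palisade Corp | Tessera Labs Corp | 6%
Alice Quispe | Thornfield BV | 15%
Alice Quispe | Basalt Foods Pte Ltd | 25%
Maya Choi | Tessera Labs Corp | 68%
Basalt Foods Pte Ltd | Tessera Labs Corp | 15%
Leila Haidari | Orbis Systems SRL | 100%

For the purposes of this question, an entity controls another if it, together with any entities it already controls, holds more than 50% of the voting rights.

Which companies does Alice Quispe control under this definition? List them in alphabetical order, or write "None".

Palisade Corp

Alice holds 75% of Palisade, so Alice controls Palisade.
No other company's threshold is met.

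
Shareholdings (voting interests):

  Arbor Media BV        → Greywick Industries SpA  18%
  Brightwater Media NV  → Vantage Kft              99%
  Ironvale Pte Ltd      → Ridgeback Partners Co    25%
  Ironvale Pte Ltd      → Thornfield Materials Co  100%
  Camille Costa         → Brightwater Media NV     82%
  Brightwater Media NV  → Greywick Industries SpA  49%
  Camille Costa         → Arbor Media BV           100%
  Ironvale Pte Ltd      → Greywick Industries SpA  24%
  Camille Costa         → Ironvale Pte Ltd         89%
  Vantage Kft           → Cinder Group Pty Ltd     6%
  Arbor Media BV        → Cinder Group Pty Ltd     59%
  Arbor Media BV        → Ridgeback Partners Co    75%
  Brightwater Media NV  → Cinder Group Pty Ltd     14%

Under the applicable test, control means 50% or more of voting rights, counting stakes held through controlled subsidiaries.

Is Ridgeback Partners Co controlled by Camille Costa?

Camille holds 100% of Arbor, so Camille controls Arbor.
Camille holds 89% of Ironvale, so Camille controls Ironvale.
Ironvale and Arbor together hold 25% + 75% = 100% of Ridgeback, so Camille controls Ridgeback.

Yes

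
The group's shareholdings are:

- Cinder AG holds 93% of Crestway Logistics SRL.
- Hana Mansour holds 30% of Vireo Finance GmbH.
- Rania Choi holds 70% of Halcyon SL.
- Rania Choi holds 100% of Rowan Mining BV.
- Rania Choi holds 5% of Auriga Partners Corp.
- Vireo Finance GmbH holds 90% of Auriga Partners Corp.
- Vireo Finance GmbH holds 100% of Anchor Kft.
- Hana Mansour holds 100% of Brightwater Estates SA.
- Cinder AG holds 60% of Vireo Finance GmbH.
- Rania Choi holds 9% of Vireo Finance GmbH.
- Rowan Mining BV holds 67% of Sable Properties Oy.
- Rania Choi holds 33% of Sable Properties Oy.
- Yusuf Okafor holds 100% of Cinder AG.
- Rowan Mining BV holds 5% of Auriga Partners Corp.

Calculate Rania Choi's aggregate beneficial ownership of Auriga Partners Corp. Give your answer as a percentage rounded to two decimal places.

18.10%

Rania reaches Auriga along 3 paths.
Via Vireo: 9% × 90% = 8.1%.
Via Rowan: 100% × 5% = 5%.
Direct stake: 5% = 5%.
Total: 8.1% + 5% + 5% = 18.1%.
Rounded: 18.10%.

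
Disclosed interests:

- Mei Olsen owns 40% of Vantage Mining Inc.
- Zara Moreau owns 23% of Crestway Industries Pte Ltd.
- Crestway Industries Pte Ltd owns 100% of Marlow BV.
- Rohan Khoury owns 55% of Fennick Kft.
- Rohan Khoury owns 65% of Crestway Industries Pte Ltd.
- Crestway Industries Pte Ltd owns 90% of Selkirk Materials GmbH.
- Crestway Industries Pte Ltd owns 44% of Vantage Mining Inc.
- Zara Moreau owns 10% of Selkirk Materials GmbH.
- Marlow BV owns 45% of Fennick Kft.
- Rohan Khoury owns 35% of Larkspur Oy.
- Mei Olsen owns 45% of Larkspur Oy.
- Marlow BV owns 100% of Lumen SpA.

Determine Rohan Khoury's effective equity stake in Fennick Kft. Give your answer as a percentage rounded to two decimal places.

Rohan reaches Fennick along 2 paths.
Via Crestway → Marlow: 65% × 100% × 45% = 29.25%.
Direct stake: 55% = 55%.
Total: 29.25% + 55% = 84.25%.

84.25%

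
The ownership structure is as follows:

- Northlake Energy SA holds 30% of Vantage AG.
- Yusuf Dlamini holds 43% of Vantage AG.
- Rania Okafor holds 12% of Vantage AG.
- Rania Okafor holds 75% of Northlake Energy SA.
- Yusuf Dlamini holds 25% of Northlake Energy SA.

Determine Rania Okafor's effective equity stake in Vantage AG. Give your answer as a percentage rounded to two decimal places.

Rania reaches Vantage along 2 paths.
Via Northlake: 75% × 30% = 22.5%.
Direct stake: 12% = 12%.
Total: 22.5% + 12% = 34.5%.
Rounded: 34.50%.

34.50%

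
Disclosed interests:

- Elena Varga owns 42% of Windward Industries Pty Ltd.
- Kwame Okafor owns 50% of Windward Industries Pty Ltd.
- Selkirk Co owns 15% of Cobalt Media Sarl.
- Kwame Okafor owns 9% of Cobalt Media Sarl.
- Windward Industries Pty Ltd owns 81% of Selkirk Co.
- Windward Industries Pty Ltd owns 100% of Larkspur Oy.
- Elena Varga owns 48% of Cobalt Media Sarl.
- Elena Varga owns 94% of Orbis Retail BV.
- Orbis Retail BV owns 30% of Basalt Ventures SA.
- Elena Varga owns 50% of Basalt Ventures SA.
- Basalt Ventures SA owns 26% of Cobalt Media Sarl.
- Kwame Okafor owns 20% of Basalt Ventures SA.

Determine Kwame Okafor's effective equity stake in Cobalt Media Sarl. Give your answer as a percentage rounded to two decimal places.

Kwame reaches Cobalt along 3 paths.
Via Windward → Selkirk: 50% × 81% × 15% = 6.075%.
Direct stake: 9% = 9%.
Via Basalt: 20% × 26% = 5.2%.
Total: 6.075% + 9% + 5.2% = 20.275%.
Rounded: 20.28%.

20.28%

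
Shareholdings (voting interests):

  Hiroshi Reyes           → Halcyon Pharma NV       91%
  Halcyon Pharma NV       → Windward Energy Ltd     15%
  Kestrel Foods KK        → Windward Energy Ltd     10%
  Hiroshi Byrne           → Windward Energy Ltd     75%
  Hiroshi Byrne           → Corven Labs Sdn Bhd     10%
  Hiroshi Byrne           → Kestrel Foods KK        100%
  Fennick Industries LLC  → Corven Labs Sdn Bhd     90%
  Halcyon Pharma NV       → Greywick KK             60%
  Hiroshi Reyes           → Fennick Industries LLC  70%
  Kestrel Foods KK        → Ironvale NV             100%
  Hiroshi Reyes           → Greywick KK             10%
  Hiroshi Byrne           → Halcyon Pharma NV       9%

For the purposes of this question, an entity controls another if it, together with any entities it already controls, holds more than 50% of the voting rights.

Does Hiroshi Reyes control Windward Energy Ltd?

Hiroshi Reyes holds 91% of Halcyon, so Hiroshi Reyes controls Halcyon.
Hiroshi Reyes holds 70% of Fennick, so Hiroshi Reyes controls Fennick.
Halcyon and Hiroshi Reyes together hold 60% + 10% = 70% of Greywick, so Hiroshi Reyes controls Greywick.
Fennick holds 90% of Corven, so Hiroshi Reyes controls Corven.
In Windward, Hiroshi Reyes's side holds only 15%, not > 50%.
So Hiroshi Reyes does not control Windward.

No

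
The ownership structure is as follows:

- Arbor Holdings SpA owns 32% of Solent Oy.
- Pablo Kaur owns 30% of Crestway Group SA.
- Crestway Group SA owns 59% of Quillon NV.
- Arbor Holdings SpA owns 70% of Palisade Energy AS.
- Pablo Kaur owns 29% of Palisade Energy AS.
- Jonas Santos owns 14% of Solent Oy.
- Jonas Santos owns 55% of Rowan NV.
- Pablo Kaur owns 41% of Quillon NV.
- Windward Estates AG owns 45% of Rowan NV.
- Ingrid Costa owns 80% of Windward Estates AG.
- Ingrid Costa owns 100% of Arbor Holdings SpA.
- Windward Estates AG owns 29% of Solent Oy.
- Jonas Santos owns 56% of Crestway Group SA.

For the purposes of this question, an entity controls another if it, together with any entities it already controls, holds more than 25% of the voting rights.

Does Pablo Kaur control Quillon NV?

Yes

Pablo holds 30% of Crestway, so Pablo controls Crestway.
Pablo and Crestway together hold 41% + 59% = 100% of Quillon, so Pablo controls Quillon.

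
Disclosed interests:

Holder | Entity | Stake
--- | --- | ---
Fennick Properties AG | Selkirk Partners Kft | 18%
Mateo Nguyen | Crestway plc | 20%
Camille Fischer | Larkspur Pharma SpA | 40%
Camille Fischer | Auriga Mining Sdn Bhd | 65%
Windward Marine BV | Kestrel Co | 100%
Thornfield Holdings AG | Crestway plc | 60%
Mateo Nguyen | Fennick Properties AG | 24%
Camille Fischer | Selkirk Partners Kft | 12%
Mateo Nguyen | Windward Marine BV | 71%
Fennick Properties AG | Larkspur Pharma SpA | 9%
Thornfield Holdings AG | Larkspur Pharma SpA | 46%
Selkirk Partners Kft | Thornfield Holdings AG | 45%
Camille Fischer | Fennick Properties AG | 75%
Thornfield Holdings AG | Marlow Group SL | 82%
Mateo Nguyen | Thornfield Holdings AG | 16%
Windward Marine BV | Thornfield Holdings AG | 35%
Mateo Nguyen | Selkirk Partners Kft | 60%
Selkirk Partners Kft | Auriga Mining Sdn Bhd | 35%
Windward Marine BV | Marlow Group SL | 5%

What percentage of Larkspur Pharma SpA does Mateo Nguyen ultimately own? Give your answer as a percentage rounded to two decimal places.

34.27%

Mateo reaches Larkspur along 5 paths.
Via Fennick: 24% × 9% = 2.16%.
Via Windward → Thornfield: 71% × 35% × 46% = 11.431%.
Via Fennick → Selkirk → Thornfield: 24% × 18% × 45% × 46% = 0.89424%.
Via Selkirk → Thornfield: 60% × 45% × 46% = 12.42%.
Via Thornfield: 16% × 46% = 7.36%.
Total: 2.16% + 11.431% + 0.89424% + 12.42% + 7.36% = 34.26524%.
Rounded: 34.27%.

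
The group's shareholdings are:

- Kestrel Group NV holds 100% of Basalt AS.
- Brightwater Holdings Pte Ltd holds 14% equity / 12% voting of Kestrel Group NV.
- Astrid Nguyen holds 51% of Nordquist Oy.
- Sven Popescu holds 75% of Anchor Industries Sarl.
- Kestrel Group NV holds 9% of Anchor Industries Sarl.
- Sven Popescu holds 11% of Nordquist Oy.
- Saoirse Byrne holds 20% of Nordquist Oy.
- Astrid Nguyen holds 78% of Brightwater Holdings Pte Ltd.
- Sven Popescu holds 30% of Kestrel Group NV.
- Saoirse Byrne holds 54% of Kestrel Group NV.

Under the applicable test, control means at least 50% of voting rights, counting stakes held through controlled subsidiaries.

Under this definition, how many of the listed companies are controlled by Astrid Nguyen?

Astrid holds 51% of Nordquist, so Astrid controls Nordquist.
Astrid holds 78% of Brightwater, so Astrid controls Brightwater.
No other company's threshold is met.
Astrid controls 2 companies.

2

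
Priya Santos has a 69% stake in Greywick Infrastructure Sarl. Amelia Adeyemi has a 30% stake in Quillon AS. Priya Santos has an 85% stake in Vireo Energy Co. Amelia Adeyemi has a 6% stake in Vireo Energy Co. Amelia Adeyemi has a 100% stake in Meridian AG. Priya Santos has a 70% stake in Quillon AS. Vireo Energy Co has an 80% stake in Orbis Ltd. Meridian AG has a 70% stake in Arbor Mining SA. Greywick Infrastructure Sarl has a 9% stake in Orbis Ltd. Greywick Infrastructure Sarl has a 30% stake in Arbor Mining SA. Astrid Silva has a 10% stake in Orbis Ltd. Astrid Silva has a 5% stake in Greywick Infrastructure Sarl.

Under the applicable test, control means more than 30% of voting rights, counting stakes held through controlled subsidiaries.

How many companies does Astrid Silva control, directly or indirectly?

Astrid's largest direct stake is 10% in Orbis, which does not meet the threshold.
Astrid controls 0 companies.

0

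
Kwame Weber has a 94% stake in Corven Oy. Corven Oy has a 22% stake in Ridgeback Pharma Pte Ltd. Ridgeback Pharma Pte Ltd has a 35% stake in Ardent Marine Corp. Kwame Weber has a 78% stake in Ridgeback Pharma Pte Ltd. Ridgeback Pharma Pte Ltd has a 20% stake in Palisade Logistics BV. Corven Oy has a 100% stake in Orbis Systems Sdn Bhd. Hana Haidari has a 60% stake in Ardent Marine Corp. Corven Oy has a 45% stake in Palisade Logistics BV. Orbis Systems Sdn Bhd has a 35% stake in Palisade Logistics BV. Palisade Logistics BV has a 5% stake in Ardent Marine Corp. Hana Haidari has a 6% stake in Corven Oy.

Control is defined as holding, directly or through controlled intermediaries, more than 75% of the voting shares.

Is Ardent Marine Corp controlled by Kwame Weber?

Kwame holds 94% of Corven, so Kwame controls Corven.
Kwame and Corven together hold 78% + 22% = 100% of Ridgeback, so Kwame controls Ridgeback.
Corven holds 100% of Orbis, so Kwame controls Orbis.
Ridgeback and Orbis and Corven together hold 20% + 35% + 45% = 100% of Palisade, so Kwame controls Palisade.
In Ardent, Kwame's side holds only 5% + 35% = 40%, not > 75%.
So Kwame does not control Ardent.

No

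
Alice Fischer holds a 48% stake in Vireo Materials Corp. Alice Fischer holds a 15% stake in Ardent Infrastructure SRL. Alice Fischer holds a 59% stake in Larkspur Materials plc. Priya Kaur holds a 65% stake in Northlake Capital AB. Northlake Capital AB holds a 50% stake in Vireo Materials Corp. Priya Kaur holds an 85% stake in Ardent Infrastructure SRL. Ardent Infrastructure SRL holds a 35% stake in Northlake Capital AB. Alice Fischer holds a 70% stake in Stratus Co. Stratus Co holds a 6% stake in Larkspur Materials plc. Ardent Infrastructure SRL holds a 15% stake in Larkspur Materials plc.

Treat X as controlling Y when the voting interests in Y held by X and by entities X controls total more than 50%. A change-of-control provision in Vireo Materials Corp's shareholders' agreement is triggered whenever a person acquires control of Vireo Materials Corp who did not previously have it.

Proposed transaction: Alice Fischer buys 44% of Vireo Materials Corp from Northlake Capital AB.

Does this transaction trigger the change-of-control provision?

Yes

The purchase adds only to Alice's holdings (Northlake's stake shrinks), so Alice is the only person who could newly come to control Vireo.
Alice holds 70% of Stratus, so Alice controls Stratus.
Alice and Stratus together hold 59% + 6% = 65% of Larkspur, so Alice controls Larkspur.
In Vireo, Alice's side holds only 48%, not > 50%.
So before the transaction, Alice does not control Vireo.
After the purchase, Alice's direct stake in Vireo rises to 48% + 44% = 92%, and Northlake's stake falls to 6%.
Alice holds 92% of Vireo, so Alice controls Vireo.
Alice did not control Vireo before and does after, so the clause is triggered.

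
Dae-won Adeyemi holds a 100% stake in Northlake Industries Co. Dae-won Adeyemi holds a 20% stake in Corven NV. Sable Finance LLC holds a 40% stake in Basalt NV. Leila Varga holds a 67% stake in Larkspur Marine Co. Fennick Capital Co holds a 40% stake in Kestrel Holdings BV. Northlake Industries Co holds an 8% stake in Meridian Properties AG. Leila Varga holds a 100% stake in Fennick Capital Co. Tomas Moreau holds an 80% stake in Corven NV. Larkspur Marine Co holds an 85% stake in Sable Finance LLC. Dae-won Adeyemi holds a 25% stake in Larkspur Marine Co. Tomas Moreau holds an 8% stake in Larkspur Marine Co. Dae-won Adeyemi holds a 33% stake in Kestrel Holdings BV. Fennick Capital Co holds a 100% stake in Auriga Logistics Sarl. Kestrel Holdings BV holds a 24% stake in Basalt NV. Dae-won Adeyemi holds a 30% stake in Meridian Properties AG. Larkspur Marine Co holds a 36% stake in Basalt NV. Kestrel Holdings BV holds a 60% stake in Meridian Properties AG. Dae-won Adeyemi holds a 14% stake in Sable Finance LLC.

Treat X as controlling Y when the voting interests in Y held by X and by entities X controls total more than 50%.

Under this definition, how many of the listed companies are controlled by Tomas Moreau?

Tomas holds 80% of Corven, so Tomas controls Corven.
No other company's threshold is met.
Tomas controls 1 company.

1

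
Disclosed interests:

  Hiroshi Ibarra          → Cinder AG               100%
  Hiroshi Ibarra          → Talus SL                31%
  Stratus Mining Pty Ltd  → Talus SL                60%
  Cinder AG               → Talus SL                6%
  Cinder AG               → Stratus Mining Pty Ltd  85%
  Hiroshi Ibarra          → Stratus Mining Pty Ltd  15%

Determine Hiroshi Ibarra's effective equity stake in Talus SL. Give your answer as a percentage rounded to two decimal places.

97.00%

Hiroshi reaches Talus along 4 paths.
Via Cinder: 100% × 6% = 6%.
Via Cinder → Stratus: 100% × 85% × 60% = 51%.
Via Stratus: 15% × 60% = 9%.
Direct stake: 31% = 31%.
Total: 6% + 51% + 9% + 31% = 97%.
Rounded: 97.00%.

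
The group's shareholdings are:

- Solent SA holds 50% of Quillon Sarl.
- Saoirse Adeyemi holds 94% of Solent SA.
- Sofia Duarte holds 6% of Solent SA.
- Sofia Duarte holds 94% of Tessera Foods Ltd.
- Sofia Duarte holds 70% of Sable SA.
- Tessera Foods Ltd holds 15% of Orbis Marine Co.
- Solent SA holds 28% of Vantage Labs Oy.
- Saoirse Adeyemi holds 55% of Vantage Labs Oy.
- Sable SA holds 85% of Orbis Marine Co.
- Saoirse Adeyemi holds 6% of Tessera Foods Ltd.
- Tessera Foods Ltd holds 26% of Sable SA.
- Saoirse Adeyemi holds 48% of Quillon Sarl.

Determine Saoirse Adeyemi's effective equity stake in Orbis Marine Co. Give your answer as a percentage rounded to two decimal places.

2.23%

Saoirse reaches Orbis along 2 paths.
Via Tessera → Sable: 6% × 26% × 85% = 1.326%.
Via Tessera: 6% × 15% = 0.9%.
Total: 1.326% + 0.9% = 2.226%.
Rounded: 2.23%.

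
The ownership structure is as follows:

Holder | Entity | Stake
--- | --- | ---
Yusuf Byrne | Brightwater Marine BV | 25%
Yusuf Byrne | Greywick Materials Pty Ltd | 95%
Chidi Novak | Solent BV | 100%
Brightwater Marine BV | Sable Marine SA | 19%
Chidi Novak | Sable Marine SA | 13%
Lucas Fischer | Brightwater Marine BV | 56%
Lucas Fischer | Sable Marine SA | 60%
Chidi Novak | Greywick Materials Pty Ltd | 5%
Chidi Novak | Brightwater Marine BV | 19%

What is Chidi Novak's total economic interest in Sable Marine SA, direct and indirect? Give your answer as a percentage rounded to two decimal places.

16.61%

Chidi reaches Sable along 2 paths.
Direct stake: 13% = 13%.
Via Brightwater: 19% × 19% = 3.61%.
Total: 13% + 3.61% = 16.61%.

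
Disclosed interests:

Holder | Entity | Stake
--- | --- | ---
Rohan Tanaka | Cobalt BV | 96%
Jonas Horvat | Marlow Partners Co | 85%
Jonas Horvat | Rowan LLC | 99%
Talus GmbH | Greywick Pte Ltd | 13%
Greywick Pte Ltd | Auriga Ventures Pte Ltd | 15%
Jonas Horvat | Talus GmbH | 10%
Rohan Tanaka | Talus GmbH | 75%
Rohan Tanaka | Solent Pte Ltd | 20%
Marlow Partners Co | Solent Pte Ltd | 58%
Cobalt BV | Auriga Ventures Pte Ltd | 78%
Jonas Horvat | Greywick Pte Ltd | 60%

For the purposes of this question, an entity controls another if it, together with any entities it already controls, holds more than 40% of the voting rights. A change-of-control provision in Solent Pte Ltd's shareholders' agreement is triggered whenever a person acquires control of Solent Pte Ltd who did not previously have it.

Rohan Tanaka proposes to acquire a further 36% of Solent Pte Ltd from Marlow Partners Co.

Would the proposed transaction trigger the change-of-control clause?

The purchase adds only to Rohan's holdings (Marlow's stake shrinks), so Rohan is the only person who could newly come to control Solent.
Rohan holds 96% of Cobalt, so Rohan controls Cobalt.
Rohan holds 75% of Talus, so Rohan controls Talus.
Cobalt holds 78% of Auriga, so Rohan controls Auriga.
In Solent, Rohan's side holds only 20%, not > 40%.
So before the transaction, Rohan does not control Solent.
After the purchase, Rohan's direct stake in Solent rises to 20% + 36% = 56%, and Marlow's stake falls to 22%.
Rohan holds 56% of Solent, so Rohan controls Solent.
Rohan did not control Solent before and does after, so the clause is triggered.

Yes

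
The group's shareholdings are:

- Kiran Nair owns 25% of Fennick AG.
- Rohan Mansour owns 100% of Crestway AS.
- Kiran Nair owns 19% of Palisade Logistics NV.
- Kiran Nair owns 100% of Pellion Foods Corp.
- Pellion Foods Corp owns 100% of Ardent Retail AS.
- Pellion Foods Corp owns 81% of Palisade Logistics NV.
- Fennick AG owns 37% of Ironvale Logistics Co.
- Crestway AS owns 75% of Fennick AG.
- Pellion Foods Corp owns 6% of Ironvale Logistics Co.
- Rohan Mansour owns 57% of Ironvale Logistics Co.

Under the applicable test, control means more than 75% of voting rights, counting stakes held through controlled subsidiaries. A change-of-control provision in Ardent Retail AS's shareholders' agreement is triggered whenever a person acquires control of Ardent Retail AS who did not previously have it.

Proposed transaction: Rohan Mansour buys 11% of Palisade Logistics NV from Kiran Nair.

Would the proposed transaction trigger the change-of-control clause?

No

The purchase adds only to Rohan's holdings (Kiran's stake shrinks), so Rohan is the only person who could newly come to control Ardent.
Rohan holds 100% of Crestway, so Rohan controls Crestway.
Neither Rohan nor any entity Rohan controls holds any voting interest in Ardent.
So before the transaction, Rohan does not control Ardent.
After the purchase, Rohan holds 11% of Palisade directly, and Kiran's stake falls to 8%.
Rohan's side now holds 11% of Palisade, not > 75%, so Rohan still does not control Palisade.
After the transaction, neither Rohan nor any entity Rohan controls holds a voting interest in Ardent, so Rohan still does not control it.
No new person acquires control, so the clause is not triggered.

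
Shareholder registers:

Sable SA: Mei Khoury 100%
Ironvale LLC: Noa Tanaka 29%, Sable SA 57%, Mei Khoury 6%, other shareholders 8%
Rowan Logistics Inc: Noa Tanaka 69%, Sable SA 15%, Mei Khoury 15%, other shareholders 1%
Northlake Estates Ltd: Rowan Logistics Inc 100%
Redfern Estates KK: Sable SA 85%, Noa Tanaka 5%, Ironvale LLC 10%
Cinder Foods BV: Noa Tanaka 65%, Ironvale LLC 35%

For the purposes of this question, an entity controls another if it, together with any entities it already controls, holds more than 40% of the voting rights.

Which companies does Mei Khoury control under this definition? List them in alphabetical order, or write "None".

Mei holds 100% of Sable, so Mei controls Sable.
Sable and Mei together hold 57% + 6% = 63% of Ironvale, so Mei controls Ironvale.
Sable and Ironvale together hold 85% + 10% = 95% of Redfern, so Mei controls Redfern.
No other company's threshold is met.

Ironvale LLC, Redfern Estates KK, Sable SA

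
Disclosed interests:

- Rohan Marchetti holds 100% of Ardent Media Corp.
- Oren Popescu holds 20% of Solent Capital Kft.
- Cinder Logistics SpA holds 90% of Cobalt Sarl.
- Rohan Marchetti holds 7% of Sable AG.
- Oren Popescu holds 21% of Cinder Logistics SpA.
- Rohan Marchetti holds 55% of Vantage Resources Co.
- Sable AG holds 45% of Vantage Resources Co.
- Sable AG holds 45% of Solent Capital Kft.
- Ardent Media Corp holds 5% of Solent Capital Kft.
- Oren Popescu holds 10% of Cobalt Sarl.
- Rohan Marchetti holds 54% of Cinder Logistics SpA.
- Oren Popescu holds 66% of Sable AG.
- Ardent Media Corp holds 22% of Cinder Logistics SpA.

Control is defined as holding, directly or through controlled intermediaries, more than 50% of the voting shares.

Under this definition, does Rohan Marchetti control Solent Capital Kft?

No

Rohan holds 55% of Vantage, so Rohan controls Vantage.
Rohan holds 100% of Ardent, so Rohan controls Ardent.
Rohan and Ardent together hold 54% + 22% = 76% of Cinder, so Rohan controls Cinder.
Cinder holds 90% of Cobalt, so Rohan controls Cobalt.
In Solent, Rohan's side holds only 5%, not > 50%.
So Rohan does not control Solent.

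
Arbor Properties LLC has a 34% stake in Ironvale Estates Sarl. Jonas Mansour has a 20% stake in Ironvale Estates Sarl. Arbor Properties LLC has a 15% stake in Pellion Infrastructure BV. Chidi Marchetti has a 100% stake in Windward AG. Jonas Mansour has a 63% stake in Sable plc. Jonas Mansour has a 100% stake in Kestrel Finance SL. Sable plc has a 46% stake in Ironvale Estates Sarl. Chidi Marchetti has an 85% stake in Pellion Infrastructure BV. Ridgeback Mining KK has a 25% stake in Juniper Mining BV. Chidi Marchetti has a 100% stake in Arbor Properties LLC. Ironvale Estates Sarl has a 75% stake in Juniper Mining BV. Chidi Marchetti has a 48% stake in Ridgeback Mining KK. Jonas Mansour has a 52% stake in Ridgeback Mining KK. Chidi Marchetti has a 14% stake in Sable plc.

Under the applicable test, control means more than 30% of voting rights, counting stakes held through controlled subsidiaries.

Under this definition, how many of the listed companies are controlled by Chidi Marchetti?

6

Chidi holds 100% of Arbor, so Chidi controls Arbor.
Chidi holds 48% of Ridgeback, so Chidi controls Ridgeback.
Chidi and Arbor together hold 85% + 15% = 100% of Pellion, so Chidi controls Pellion.
Arbor holds 34% of Ironvale, so Chidi controls Ironvale.
Chidi holds 100% of Windward, so Chidi controls Windward.
Ironvale and Ridgeback together hold 75% + 25% = 100% of Juniper, so Chidi controls Juniper.
No other company's threshold is met.
Chidi controls 6 companies.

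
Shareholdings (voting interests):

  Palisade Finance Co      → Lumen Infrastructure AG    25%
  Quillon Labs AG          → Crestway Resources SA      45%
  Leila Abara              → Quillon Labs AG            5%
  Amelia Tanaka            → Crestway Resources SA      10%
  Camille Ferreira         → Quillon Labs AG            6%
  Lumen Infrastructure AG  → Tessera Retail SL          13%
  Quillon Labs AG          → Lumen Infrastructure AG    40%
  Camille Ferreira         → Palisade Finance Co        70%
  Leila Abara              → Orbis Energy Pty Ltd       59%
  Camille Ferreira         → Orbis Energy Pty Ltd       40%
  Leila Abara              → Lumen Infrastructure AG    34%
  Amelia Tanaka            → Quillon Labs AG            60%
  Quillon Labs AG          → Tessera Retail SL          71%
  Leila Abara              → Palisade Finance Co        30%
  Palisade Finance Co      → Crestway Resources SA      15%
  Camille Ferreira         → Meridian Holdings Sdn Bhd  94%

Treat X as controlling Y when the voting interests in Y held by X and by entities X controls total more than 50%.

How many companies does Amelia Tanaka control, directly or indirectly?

Amelia holds 60% of Quillon, so Amelia controls Quillon.
Quillon and Amelia together hold 45% + 10% = 55% of Crestway, so Amelia controls Crestway.
Quillon holds 71% of Tessera, so Amelia controls Tessera.
No other company's threshold is met.
Amelia controls 3 companies.

3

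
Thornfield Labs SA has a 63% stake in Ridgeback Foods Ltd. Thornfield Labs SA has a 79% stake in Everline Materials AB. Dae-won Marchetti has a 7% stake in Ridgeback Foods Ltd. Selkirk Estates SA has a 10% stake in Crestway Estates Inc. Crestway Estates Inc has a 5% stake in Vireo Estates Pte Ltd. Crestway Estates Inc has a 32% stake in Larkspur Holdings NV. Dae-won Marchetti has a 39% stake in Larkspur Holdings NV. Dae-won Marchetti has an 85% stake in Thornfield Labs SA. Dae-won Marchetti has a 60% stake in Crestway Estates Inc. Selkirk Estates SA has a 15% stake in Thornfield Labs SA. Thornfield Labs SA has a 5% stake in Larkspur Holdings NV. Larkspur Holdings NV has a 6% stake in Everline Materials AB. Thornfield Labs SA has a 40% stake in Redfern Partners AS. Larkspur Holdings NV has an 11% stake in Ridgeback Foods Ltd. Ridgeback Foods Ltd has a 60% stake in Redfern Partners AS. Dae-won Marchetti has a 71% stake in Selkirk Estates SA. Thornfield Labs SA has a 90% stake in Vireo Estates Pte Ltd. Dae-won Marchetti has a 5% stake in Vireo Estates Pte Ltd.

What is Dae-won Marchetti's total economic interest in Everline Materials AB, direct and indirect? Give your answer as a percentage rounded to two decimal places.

Dae-won reaches Everline along 7 paths.
Via Larkspur: 39% × 6% = 2.34%.
Via Selkirk → Thornfield → Larkspur: 71% × 15% × 5% × 6% = 0.03195%.
Via Thornfield → Larkspur: 85% × 5% × 6% = 0.255%.
Via Selkirk → Crestway → Larkspur: 71% × 10% × 32% × 6% = 0.13632%.
Via Crestway → Larkspur: 60% × 32% × 6% = 1.152%.
Via Selkirk → Thornfield: 71% × 15% × 79% = 8.4135%.
Via Thornfield: 85% × 79% = 67.15%.
Total: 2.34% + 0.03195% + 0.255% + 0.13632% + 1.152% + 8.4135% + 67.15% = 79.47877%.
Rounded: 79.48%.

79.48%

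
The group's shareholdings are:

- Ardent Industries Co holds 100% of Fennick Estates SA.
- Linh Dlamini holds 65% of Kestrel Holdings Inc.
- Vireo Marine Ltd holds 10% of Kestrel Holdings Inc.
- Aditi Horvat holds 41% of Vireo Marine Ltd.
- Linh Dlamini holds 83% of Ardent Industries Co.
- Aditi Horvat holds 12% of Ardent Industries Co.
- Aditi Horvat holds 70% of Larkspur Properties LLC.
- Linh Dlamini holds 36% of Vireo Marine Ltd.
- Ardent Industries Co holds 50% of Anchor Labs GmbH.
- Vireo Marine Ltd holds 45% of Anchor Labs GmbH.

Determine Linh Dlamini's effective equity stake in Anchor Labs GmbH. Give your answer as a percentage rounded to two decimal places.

57.70%

Linh reaches Anchor along 2 paths.
Via Vireo: 36% × 45% = 16.2%.
Via Ardent: 83% × 50% = 41.5%.
Total: 16.2% + 41.5% = 57.7%.
Rounded: 57.70%.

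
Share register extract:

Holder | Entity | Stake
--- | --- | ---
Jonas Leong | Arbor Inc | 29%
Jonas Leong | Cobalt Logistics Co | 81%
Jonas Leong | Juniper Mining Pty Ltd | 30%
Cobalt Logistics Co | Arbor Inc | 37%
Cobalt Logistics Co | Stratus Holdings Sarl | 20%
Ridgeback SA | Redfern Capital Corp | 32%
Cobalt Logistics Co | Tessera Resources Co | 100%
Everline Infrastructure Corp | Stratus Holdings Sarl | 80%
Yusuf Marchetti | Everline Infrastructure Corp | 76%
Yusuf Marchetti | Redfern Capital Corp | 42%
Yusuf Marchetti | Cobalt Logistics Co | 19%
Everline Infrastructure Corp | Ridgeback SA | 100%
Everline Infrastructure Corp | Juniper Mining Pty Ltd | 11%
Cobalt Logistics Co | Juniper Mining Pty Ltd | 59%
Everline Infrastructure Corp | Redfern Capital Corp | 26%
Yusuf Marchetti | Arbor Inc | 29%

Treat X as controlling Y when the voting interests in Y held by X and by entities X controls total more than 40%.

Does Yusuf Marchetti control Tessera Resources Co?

Yusuf holds 76% of Everline, so Yusuf controls Everline.
Everline holds 80% of Stratus, so Yusuf controls Stratus.
Everline holds 100% of Ridgeback, so Yusuf controls Ridgeback.
Yusuf and Everline and Ridgeback together hold 42% + 26% + 32% = 100% of Redfern, so Yusuf controls Redfern.
Neither Yusuf nor any entity Yusuf controls holds any voting interest in Tessera.
So Yusuf does not control Tessera.

No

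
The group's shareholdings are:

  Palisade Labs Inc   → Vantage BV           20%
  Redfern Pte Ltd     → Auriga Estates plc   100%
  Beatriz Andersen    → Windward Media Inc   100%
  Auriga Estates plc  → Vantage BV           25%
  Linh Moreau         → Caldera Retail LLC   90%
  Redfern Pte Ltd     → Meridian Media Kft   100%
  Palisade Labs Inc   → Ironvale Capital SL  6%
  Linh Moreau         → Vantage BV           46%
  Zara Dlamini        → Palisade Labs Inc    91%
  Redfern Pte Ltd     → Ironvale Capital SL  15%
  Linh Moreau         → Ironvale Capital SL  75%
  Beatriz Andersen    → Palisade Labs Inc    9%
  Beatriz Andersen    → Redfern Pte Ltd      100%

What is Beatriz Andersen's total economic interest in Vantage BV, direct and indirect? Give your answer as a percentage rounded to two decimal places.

Beatriz reaches Vantage along 2 paths.
Via Redfern → Auriga: 100% × 100% × 25% = 25%.
Via Palisade: 9% × 20% = 1.8%.
Total: 25% + 1.8% = 26.8%.
Rounded: 26.80%.

26.80%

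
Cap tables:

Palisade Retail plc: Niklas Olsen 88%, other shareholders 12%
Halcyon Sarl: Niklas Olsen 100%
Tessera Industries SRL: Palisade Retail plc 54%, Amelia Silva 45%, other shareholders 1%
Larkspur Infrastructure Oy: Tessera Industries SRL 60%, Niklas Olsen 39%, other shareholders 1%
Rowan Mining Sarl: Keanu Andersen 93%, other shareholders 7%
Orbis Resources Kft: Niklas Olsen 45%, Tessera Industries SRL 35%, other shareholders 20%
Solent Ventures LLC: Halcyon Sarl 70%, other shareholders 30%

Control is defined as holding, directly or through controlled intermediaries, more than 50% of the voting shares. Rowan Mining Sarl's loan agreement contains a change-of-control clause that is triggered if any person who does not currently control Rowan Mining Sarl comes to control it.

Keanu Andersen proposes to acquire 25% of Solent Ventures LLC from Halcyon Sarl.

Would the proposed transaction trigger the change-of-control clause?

The purchase adds only to Keanu's holdings (Halcyon's stake shrinks), so Keanu is the only person who could newly come to control Rowan.
Keanu holds 93% of Rowan, so Keanu controls Rowan.
So Keanu already controls Rowan before the transaction.
After the purchase, Keanu holds 25% of Solent directly, and Halcyon's stake falls to 45%.
Keanu controlled Rowan already, so this is not a new person acquiring control; every other person's position is unchanged or reduced.
No new person acquires control, so the clause is not triggered.

No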